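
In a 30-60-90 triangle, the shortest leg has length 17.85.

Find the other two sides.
In a 30-60-90 triangle the sides are in ratio 1 : √3 : 2 (short leg : long leg : hypotenuse).
Long leg = 17.85·√3 ≈ 17.85·1.73205 ≈ 30.9171
Hypotenuse = 2·17.85 = 35.7

Long leg = 17.85√3 = 30.92, Hypotenuse = 35.7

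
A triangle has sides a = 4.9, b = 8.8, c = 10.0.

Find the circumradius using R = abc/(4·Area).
First find the area with Heron's formula.
s = (4.9 + 8.8 + 10.0)/2 = 11.85
Area = √(s(s−a)(s−b)(s−c)) = √(11.85·6.95·3.05·1.85) ≈ √464.702 ≈ 21.557
abc = 4.9·8.8·10.0 = 431.2
R = abc/(4·Area) ≈ 431.2/(4·21.557) = 431.2/86.2278 ≈ 5.00071

R = 5.001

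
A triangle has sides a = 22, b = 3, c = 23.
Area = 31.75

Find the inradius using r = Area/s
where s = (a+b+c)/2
s = (22 + 3 + 23)/2 = 48/2 = 24
r = Area/s = 31.75/24 ≈ 1.32292

r = 1.323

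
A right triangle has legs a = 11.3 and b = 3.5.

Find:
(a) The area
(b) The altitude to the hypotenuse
(a) The legs are perpendicular, so Area = ½·a·b = ½·11.3·3.5 = ½·39.55 = 19.775
(b) Hypotenuse c = √(a² + b²) = √(127.69 + 12.25) = √139.94 ≈ 11.8296
    Area = ½·c·h_c  ⇒  h_c = 2·Area/c = 39.55/11.8296 ≈ 3.3433

Area = 19.775, h_c = 3.343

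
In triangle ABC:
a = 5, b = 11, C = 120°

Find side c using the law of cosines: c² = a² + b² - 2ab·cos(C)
c² = 5² + 11² − 2·5·11·cos(120°)
cos(120°) ≈ -0.5
c² ≈ 25 + 121 − 110·(-0.5) ≈ 146 + 55 ≈ 201
c ≈ √201 ≈ 14.1774

c = 14.18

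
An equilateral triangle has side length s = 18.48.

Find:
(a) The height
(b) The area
(a) The height splits the triangle into two 30-60-90 halves: h = s·√3/2 = 18.48·1.73205/2 ≈ 32.0083/2 ≈ 16.0041
(b) Area = (√3/4)·s² = (√3/4)·18.48² = (√3/4)·341.5104 ≈ 0.433013·341.5104 ≈ 147.878

Height = 16, Area = 147.9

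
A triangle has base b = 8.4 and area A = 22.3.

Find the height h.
A = ½·b·h  ⇒  h = 2A/b = 2·22.3/8.4 = 44.6/8.4 ≈ 5.30952

h = 5.31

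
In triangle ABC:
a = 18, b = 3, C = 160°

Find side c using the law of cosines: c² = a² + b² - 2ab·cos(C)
c² = 18² + 3² − 2·18·3·cos(160°)
cos(160°) ≈ -0.939693
c² ≈ 324 + 9 − 108·(-0.939693) ≈ 333 + 101.487 ≈ 434.487
c ≈ √434.487 ≈ 20.8443

c = 20.84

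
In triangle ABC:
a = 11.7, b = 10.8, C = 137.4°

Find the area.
Two sides and the included angle (SAS): A = ½·a·b·sin(C) = ½·11.7·10.8·sin(137.4°)
sin(137.4°) ≈ 0.676876
A ≈ ½·126.36·0.676876 = 63.18·0.676876 ≈ 42.765

Area = 42.77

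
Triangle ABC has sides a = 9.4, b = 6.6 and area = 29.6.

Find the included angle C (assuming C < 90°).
Area = ½·a·b·sin(C)  ⇒  sin(C) = 2·Area/(a·b) = 2·29.6/(9.4·6.6) = 59.2/62.04 ≈ 0.954223
C = arcsin(0.954223) ≈ 72.5967° (taking the acute solution since C < 90°)

C = 72.6°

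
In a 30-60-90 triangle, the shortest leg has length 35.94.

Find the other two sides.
In a 30-60-90 triangle the sides are in ratio 1 : √3 : 2 (short leg : long leg : hypotenuse).
Long leg = 35.94·√3 ≈ 35.94·1.73205 ≈ 62.2499
Hypotenuse = 2·35.94 = 71.88

Long leg = 35.94√3 = 62.25, Hypotenuse = 71.88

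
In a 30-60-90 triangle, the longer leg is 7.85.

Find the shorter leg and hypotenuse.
In a 30-60-90 triangle the sides are in ratio 1 : √3 : 2, so short leg = long leg/√3 and hypotenuse = 2·(short leg).
Short leg = 7.85/√3 ≈ 7.85/1.73205 ≈ 4.5322
Hypotenuse = 2·4.5322 ≈ 9.0644

Short leg = 4.532, Hypotenuse = 9.064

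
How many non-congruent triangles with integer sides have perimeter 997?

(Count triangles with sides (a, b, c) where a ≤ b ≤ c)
Let a ≤ b ≤ c with a + b + c = 997. The only binding inequality is a + b > c, i.e. 997 − c > c, so c < 997/2; and c ≥ 997/3 since c is the largest side.
So 333 ≤ c ≤ 498. For each c, b runs from ⌈(997 − c)/2⌉ up to c (then a = 997 − b − c satisfies 1 ≤ a ≤ b automatically), giving c − ⌈(997 − c)/2⌉ + 1 choices.
Summing over c: 2 + 3 + 5 + 6 + … + 248 + 249  (166 terms, c = 333, …, 498) = 20833
Check (closed form: nearest integer to p²/48 for even p, (p+3)²/48 for odd p): (997+3)²/48 = 1000²/48 = 1000000/48 ≈ 20833.33 → 20833

20833 triangles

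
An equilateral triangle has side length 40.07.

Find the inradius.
r = Area/s with s the semi-perimeter.
Area = (√3/4)·40.07² = (√3/4)·1605.6049 ≈ 0.433013·1605.6049 ≈ 695.247
s = 3·40.07/2 = 60.105
r ≈ 695.247/60.105 ≈ 11.5672
(Equivalently r = side/(2√3) = 40.07/3.4641 ≈ 11.5672.)

r = 11.57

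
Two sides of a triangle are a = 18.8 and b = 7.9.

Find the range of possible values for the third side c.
Triangle inequality: |a − b| < c < a + b
|a − b| = |18.8 − 7.9| = 10.9
a + b = 18.8 + 7.9 = 26.7

10.9 < c < 26.7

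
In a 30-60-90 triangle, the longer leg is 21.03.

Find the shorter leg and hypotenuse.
In a 30-60-90 triangle the sides are in ratio 1 : √3 : 2, so short leg = long leg/√3 and hypotenuse = 2·(short leg).
Short leg = 21.03/√3 ≈ 21.03/1.73205 ≈ 12.1417
Hypotenuse = 2·12.1417 ≈ 24.2834

Short leg = 12.14, Hypotenuse = 24.28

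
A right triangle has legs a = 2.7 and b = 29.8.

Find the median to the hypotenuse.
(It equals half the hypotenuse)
Hypotenuse c = √(a² + b²) = √(7.29 + 888.04) = √895.33 ≈ 29.9221
Median to hypotenuse = c/2 ≈ 29.9221/2 ≈ 14.961

Median = 14.96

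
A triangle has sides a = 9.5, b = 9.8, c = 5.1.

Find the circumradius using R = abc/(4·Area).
First find the area with Heron's formula.
s = (9.5 + 9.8 + 5.1)/2 = 12.2
Area = √(s(s−a)(s−b)(s−c)) = √(12.2·2.7·2.4·7.1) ≈ √561.298 ≈ 23.6917
abc = 9.5·9.8·5.1 = 474.81
R = abc/(4·Area) ≈ 474.81/(4·23.6917) = 474.81/94.7669 ≈ 5.01029

R = 5.01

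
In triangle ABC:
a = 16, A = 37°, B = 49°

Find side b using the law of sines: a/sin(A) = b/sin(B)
a/sin(A) = b/sin(B)  ⇒  b = a·sin(B)/sin(A) = 16·sin(49°)/sin(37°)
sin(49°) ≈ 0.75471, sin(37°) ≈ 0.601815
b ≈ 16·0.75471/0.601815 ≈ 12.0754/0.601815 ≈ 20.0649

b = 20.06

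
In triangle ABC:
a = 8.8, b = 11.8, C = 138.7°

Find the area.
Two sides and the included angle (SAS): A = ½·a·b·sin(C) = ½·8.8·11.8·sin(138.7°)
sin(138.7°) ≈ 0.660002
A ≈ ½·103.84·0.660002 = 51.92·0.660002 ≈ 34.2673

Area = 34.27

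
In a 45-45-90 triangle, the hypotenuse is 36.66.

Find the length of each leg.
In a 45-45-90 triangle hypotenuse = leg·√2, so leg = hypotenuse/√2.
Leg = 36.66/√2 ≈ 36.66/1.41421 ≈ 25.9225

Each leg = 25.92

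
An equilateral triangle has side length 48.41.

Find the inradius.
r = Area/s with s the semi-perimeter.
Area = (√3/4)·48.41² = (√3/4)·2343.5281 ≈ 0.433013·2343.5281 ≈ 1014.78
s = 3·48.41/2 = 72.615
r ≈ 1014.78/72.615 ≈ 13.9748
(Equivalently r = side/(2√3) = 48.41/3.4641 ≈ 13.9748.)

r = 13.97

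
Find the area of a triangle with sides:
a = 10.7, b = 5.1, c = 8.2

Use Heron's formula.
s = (10.7 + 5.1 + 8.2)/2 = 24/2 = 12
s − a = 1.3, s − b = 6.9, s − c = 3.8
s(s−a)(s−b)(s−c) = 12·1.3·6.9·3.8 ≈ 409.032
Area = √409.032 ≈ 20.2245

Area = 20.22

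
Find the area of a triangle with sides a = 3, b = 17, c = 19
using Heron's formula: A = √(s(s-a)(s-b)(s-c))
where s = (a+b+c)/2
s = (3 + 17 + 19)/2 = 39/2 = 19.5
s − a = 16.5, s − b = 2.5, s − c = 0.5
s(s−a)(s−b)(s−c) = 19.5·16.5·2.5·0.5 = 402.1875
Area = √402.1875 ≈ 20.0546

s = 19.5, Area = 20.05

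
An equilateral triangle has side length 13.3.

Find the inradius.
r = Area/s with s the semi-perimeter.
Area = (√3/4)·13.3² = (√3/4)·176.89 ≈ 0.433013·176.89 ≈ 76.5956
s = 3·13.3/2 = 19.95
r ≈ 76.5956/19.95 ≈ 3.83938
(Equivalently r = side/(2√3) = 13.3/3.4641 ≈ 3.83938.)

r = 3.839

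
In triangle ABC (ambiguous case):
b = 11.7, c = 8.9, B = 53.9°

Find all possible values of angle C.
b/sin(B) = c/sin(C)  ⇒  sin(C) = c·sin(B)/b = 8.9·sin(53.9°)/11.7
sin(53.9°) ≈ 0.80799
sin(C) ≈ 8.9·0.80799/11.7 ≈ 7.19111/11.7 ≈ 0.614625
Candidate 1: C₁ = arcsin(0.614625) ≈ 37.9247°  →  A = 180° − 53.9° − 37.9247° ≈ 88.1753° > 0, valid
Candidate 2: C₂ = 180° − C₁ ≈ 142.075°  →  A = 180° − 53.9° − 142.075° ≈ -15.9753° ≤ 0, not a valid triangle

C = 37.92° (one solution)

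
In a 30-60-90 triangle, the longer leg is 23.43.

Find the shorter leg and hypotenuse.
In a 30-60-90 triangle the sides are in ratio 1 : √3 : 2, so short leg = long leg/√3 and hypotenuse = 2·(short leg).
Short leg = 23.43/√3 ≈ 23.43/1.73205 ≈ 13.5273
Hypotenuse = 2·13.5273 ≈ 27.0546

Short leg = 13.53, Hypotenuse = 27.05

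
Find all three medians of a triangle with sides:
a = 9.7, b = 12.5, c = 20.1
Median formula: m_a = ½√(2b² + 2c² − a²) (and cyclically). a² = 94.09, b² = 156.25, c² = 404.01.
m_a = ½√(2·156.25 + 2·404.01 − 94.09) = ½√1026.43 ≈ ½·32.0379 ≈ 16.019
m_b = ½√(2·94.09 + 2·404.01 − 156.25) = ½√839.95 ≈ ½·28.9819 ≈ 14.4909
m_c = ½√(2·94.09 + 2·156.25 − 404.01) = ½√96.67 ≈ ½·9.83209 ≈ 4.91605

m_a = 16.02, m_b = 14.49, m_c = 4.916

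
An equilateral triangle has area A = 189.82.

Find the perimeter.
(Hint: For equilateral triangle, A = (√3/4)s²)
A = (√3/4)s²  ⇒  s² = 4A/√3 = 4·189.82/√3 = 759.28/1.73205 ≈ 438.371
s ≈ √438.371 ≈ 20.9373
Perimeter = 3s ≈ 3·20.9373 ≈ 62.8119

Perimeter = 62.81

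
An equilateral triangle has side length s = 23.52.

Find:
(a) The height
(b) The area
(a) The height splits the triangle into two 30-60-90 halves: h = s·√3/2 = 23.52·1.73205/2 ≈ 40.7378/2 ≈ 20.3689
(b) Area = (√3/4)·s² = (√3/4)·23.52² = (√3/4)·553.1904 ≈ 0.433013·553.1904 ≈ 239.538

Height = 20.37, Area = 239.5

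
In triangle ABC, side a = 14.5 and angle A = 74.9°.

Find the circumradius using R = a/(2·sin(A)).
R = a/(2·sin(A)) = 14.5/(2·sin(74.9°))
sin(74.9°) ≈ 0.965473
R ≈ 14.5/(2·0.965473) = 14.5/1.93095 ≈ 7.50928

R = 7.509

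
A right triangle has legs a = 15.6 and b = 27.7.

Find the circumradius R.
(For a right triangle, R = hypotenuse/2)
Hypotenuse c = √(a² + b²) = √(243.36 + 767.29) = √1010.65 ≈ 31.7907
R = c/2 ≈ 31.7907/2 ≈ 15.8954

R = 15.9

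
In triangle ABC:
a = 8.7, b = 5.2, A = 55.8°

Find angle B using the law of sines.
a/sin(A) = b/sin(B)  ⇒  sin(B) = b·sin(A)/a = 5.2·sin(55.8°)/8.7
sin(55.8°) ≈ 0.827081
sin(B) ≈ 5.2·0.827081/8.7 ≈ 4.30082/8.7 ≈ 0.494347
B = arcsin(0.494347) ≈ 29.6267°
(Since b ≤ a we need B ≤ A, so the obtuse alternative 180° − 29.6267° ≈ 150.373° is rejected.)

B = 29.63°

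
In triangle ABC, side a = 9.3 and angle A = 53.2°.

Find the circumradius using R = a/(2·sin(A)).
R = a/(2·sin(A)) = 9.3/(2·sin(53.2°))
sin(53.2°) ≈ 0.800731
R ≈ 9.3/(2·0.800731) = 9.3/1.60146 ≈ 5.80719

R = 5.807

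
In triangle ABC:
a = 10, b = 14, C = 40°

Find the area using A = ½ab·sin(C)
A = ½·a·b·sin(C) = ½·10·14·sin(40°)
sin(40°) ≈ 0.642788
A ≈ ½·140·0.642788 = 70·0.642788 ≈ 44.9951

Area = 45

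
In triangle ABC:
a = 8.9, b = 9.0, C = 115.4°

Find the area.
Two sides and the included angle (SAS): A = ½·a·b·sin(C) = ½·8.9·9.0·sin(115.4°)
sin(115.4°) ≈ 0.903335
A ≈ ½·80.1·0.903335 = 40.05·0.903335 ≈ 36.1786

Area = 36.18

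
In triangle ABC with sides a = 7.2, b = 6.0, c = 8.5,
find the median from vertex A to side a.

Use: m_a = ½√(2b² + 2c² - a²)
m_a = ½√(2·6.0² + 2·8.5² − 7.2²) = ½√(2·36 + 2·72.25 − 51.84) = ½√(72 + 144.5 − 51.84) = ½√164.66
√164.66 ≈ 12.832, so m_a ≈ 6.416

m_a = 6.416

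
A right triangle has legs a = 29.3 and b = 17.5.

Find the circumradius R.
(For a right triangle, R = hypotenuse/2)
Hypotenuse c = √(a² + b²) = √(858.49 + 306.25) = √1164.74 ≈ 34.1283
R = c/2 ≈ 34.1283/2 ≈ 17.0641

R = 17.06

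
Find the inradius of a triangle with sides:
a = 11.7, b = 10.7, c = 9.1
r = Area/s where s is the semi-perimeter.
s = (11.7 + 10.7 + 9.1)/2 = 31.5/2 = 15.75
Area = √(s(s−a)(s−b)(s−c)) = √(15.75·4.05·5.05·6.65) ≈ √2142.14 ≈ 46.2833
r ≈ 46.2833/15.75 ≈ 2.93862

r = 2.939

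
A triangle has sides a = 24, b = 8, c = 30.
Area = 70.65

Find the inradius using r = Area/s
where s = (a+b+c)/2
s = (24 + 8 + 30)/2 = 62/2 = 31
r = Area/s = 70.65/31 ≈ 2.27903

r = 2.279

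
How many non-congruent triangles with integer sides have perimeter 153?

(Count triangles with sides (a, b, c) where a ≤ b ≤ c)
Let a ≤ b ≤ c with a + b + c = 153. The only binding inequality is a + b > c, i.e. 153 − c > c, so c < 153/2; and c ≥ 153/3 since c is the largest side.
So 51 ≤ c ≤ 76. For each c, b runs from ⌈(153 − c)/2⌉ up to c (then a = 153 − b − c satisfies 1 ≤ a ≤ b automatically), giving c − ⌈(153 − c)/2⌉ + 1 choices.
Summing over c: 1 + 2 + 4 + 5 + … + 37 + 38  (26 terms, c = 51, …, 76) = 507
Check (closed form: nearest integer to p²/48 for even p, (p+3)²/48 for odd p): (153+3)²/48 = 156²/48 = 24336/48 ≈ 507.00 → 507

507 triangles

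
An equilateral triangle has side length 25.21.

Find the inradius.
r = Area/s with s the semi-perimeter.
Area = (√3/4)·25.21² = (√3/4)·635.5441 ≈ 0.433013·635.5441 ≈ 275.199
s = 3·25.21/2 = 37.815
r ≈ 275.199/37.815 ≈ 7.2775
(Equivalently r = side/(2√3) = 25.21/3.4641 ≈ 7.2775.)

r = 7.278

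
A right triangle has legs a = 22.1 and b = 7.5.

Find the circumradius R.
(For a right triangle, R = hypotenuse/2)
Hypotenuse c = √(a² + b²) = √(488.41 + 56.25) = √544.66 ≈ 23.338
R = c/2 ≈ 23.338/2 ≈ 11.669

R = 11.67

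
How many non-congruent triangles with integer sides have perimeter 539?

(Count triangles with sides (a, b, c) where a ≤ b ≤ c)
Let a ≤ b ≤ c with a + b + c = 539. The only binding inequality is a + b > c, i.e. 539 − c > c, so c < 539/2; and c ≥ 539/3 since c is the largest side.
So 180 ≤ c ≤ 269. For each c, b runs from ⌈(539 − c)/2⌉ up to c (then a = 539 − b − c satisfies 1 ≤ a ≤ b automatically), giving c − ⌈(539 − c)/2⌉ + 1 choices.
Summing over c: 1 + 3 + 4 + 6 + … + 133 + 135  (90 terms, c = 180, …, 269) = 6120
Check (closed form: nearest integer to p²/48 for even p, (p+3)²/48 for odd p): (539+3)²/48 = 542²/48 = 293764/48 ≈ 6120.08 → 6120

6120 triangles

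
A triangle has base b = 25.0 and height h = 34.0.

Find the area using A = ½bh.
A = ½·b·h = ½·25.0·34.0 = ½·850 = 425

Area = 425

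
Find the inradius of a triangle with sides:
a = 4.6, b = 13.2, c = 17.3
r = Area/s where s is the semi-perimeter.
s = (4.6 + 13.2 + 17.3)/2 = 35.1/2 = 17.55
Area = √(s(s−a)(s−b)(s−c)) = √(17.55·12.95·4.35·0.25) ≈ √247.159 ≈ 15.7213
r ≈ 15.7213/17.55 ≈ 0.8958

r = 0.8958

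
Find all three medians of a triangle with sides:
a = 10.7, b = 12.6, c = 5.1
Median formula: m_a = ½√(2b² + 2c² − a²) (and cyclically). a² = 114.49, b² = 158.76, c² = 26.01.
m_a = ½√(2·158.76 + 2·26.01 − 114.49) = ½√255.05 ≈ ½·15.9703 ≈ 7.98514
m_b = ½√(2·114.49 + 2·26.01 − 158.76) = ½√122.24 ≈ ½·11.0562 ≈ 5.52811
m_c = ½√(2·114.49 + 2·158.76 − 26.01) = ½√520.49 ≈ ½·22.8142 ≈ 11.4071

m_a = 7.985, m_b = 5.528, m_c = 11.41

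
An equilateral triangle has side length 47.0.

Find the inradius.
r = Area/s with s the semi-perimeter.
Area = (√3/4)·47.0² = (√3/4)·2209 ≈ 0.433013·2209 ≈ 956.525
s = 3·47.0/2 = 70.5
r ≈ 956.525/70.5 ≈ 13.5677
(Equivalently r = side/(2√3) = 47.0/3.4641 ≈ 13.5677.)

r = 13.57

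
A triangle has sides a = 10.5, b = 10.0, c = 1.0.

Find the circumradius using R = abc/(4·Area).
First find the area with Heron's formula.
s = (10.5 + 10.0 + 1.0)/2 = 10.75
Area = √(s(s−a)(s−b)(s−c)) = √(10.75·0.25·0.75·9.75) ≈ √19.6523 ≈ 4.4331
abc = 10.5·10.0·1.0 = 105
R = abc/(4·Area) ≈ 105/(4·4.4331) = 105/17.7324 ≈ 5.92137

R = 5.921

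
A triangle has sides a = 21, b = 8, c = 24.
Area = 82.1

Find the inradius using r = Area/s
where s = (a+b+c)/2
s = (21 + 8 + 24)/2 = 53/2 = 26.5
r = Area/s = 82.1/26.5 ≈ 3.09811

r = 3.098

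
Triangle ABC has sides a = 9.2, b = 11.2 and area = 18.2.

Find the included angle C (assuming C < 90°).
Area = ½·a·b·sin(C)  ⇒  sin(C) = 2·Area/(a·b) = 2·18.2/(9.2·11.2) = 36.4/103.04 ≈ 0.353261
C = arcsin(0.353261) ≈ 20.6869° (taking the acute solution since C < 90°)

C = 20.69°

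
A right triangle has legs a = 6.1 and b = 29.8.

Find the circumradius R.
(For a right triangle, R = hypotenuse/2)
Hypotenuse c = √(a² + b²) = √(37.21 + 888.04) = √925.25 ≈ 30.4179
R = c/2 ≈ 30.4179/2 ≈ 15.209

R = 15.21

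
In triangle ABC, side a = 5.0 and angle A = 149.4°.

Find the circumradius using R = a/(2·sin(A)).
R = a/(2·sin(A)) = 5.0/(2·sin(149.4°))
sin(149.4°) ≈ 0.509041
R ≈ 5.0/(2·0.509041) = 5.0/1.01808 ≈ 4.91119

R = 4.911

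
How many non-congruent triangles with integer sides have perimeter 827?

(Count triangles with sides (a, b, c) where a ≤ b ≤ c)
Let a ≤ b ≤ c with a + b + c = 827. The only binding inequality is a + b > c, i.e. 827 − c > c, so c < 827/2; and c ≥ 827/3 since c is the largest side.
So 276 ≤ c ≤ 413. For each c, b runs from ⌈(827 − c)/2⌉ up to c (then a = 827 − b − c satisfies 1 ≤ a ≤ b automatically), giving c − ⌈(827 − c)/2⌉ + 1 choices.
Summing over c: 1 + 3 + 4 + 6 + … + 205 + 207  (138 terms, c = 276, …, 413) = 14352
Check (closed form: nearest integer to p²/48 for even p, (p+3)²/48 for odd p): (827+3)²/48 = 830²/48 = 688900/48 ≈ 14352.08 → 14352

14352 triangles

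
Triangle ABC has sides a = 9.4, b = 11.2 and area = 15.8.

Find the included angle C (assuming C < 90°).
Area = ½·a·b·sin(C)  ⇒  sin(C) = 2·Area/(a·b) = 2·15.8/(9.4·11.2) = 31.6/105.28 ≈ 0.300152
C = arcsin(0.300152) ≈ 17.4667° (taking the acute solution since C < 90°)

C = 17.47°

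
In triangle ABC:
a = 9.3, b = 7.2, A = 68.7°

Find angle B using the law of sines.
a/sin(A) = b/sin(B)  ⇒  sin(B) = b·sin(A)/a = 7.2·sin(68.7°)/9.3
sin(68.7°) ≈ 0.931691
sin(B) ≈ 7.2·0.931691/9.3 ≈ 6.70818/9.3 ≈ 0.721309
B = arcsin(0.721309) ≈ 46.1627°
(Since b ≤ a we need B ≤ A, so the obtuse alternative 180° − 46.1627° ≈ 133.837° is rejected.)

B = 46.16°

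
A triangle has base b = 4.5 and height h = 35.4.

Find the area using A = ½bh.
A = ½·b·h = ½·4.5·35.4 = ½·159.3 = 79.65

Area = 79.65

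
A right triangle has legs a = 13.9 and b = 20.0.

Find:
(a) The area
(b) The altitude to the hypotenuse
(a) The legs are perpendicular, so Area = ½·a·b = ½·13.9·20.0 = ½·278 = 139
(b) Hypotenuse c = √(a² + b²) = √(193.21 + 400) = √593.21 ≈ 24.3559
    Area = ½·c·h_c  ⇒  h_c = 2·Area/c = 278/24.3559 ≈ 11.4141

Area = 139, h_c = 11.41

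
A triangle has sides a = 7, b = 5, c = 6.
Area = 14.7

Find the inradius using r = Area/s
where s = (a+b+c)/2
s = (7 + 5 + 6)/2 = 18/2 = 9
r = Area/s = 14.7/9 ≈ 1.63333

r = 1.633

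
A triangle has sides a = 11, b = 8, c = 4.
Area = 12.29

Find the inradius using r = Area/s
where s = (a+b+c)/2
s = (11 + 8 + 4)/2 = 23/2 = 11.5
r = Area/s = 12.29/11.5 ≈ 1.0687

r = 1.069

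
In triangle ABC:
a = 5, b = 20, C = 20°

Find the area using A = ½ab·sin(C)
A = ½·a·b·sin(C) = ½·5·20·sin(20°)
sin(20°) ≈ 0.34202
A ≈ ½·100·0.34202 = 50·0.34202 ≈ 17.101

Area = 17.1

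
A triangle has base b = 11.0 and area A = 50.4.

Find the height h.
A = ½·b·h  ⇒  h = 2A/b = 2·50.4/11.0 = 100.8/11.0 ≈ 9.16364

h = 9.164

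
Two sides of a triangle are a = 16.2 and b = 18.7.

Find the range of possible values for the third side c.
Triangle inequality: |a − b| < c < a + b
|a − b| = |16.2 − 18.7| = 2.5
a + b = 16.2 + 18.7 = 34.9

2.5 < c < 34.9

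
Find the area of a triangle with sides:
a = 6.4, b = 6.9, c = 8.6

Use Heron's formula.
s = (6.4 + 6.9 + 8.6)/2 = 21.9/2 = 10.95
s − a = 4.55, s − b = 4.05, s − c = 2.35
s(s−a)(s−b)(s−c) = 10.95·4.55·4.05·2.35 ≈ 474.186
Area = √474.186 ≈ 21.7758

Area = 21.78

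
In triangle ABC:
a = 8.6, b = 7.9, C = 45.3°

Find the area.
Two sides and the included angle (SAS): A = ½·a·b·sin(C) = ½·8.6·7.9·sin(45.3°)
sin(45.3°) ≈ 0.710799
A ≈ ½·67.94·0.710799 = 33.97·0.710799 ≈ 24.1459

Area = 24.15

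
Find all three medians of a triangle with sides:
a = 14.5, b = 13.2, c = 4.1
Median formula: m_a = ½√(2b² + 2c² − a²) (and cyclically). a² = 210.25, b² = 174.24, c² = 16.81.
m_a = ½√(2·174.24 + 2·16.81 − 210.25) = ½√171.85 ≈ ½·13.1092 ≈ 6.55458
m_b = ½√(2·210.25 + 2·16.81 − 174.24) = ½√279.88 ≈ ½·16.7296 ≈ 8.36481
m_c = ½√(2·210.25 + 2·174.24 − 16.81) = ½√752.17 ≈ ½·27.4257 ≈ 13.7129

m_a = 6.555, m_b = 8.365, m_c = 13.71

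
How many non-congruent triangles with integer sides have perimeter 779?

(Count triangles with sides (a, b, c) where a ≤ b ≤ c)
Let a ≤ b ≤ c with a + b + c = 779. The only binding inequality is a + b > c, i.e. 779 − c > c, so c < 779/2; and c ≥ 779/3 since c is the largest side.
So 260 ≤ c ≤ 389. For each c, b runs from ⌈(779 − c)/2⌉ up to c (then a = 779 − b − c satisfies 1 ≤ a ≤ b automatically), giving c − ⌈(779 − c)/2⌉ + 1 choices.
Summing over c: 1 + 3 + 4 + 6 + … + 193 + 195  (130 terms, c = 260, …, 389) = 12740
Check (closed form: nearest integer to p²/48 for even p, (p+3)²/48 for odd p): (779+3)²/48 = 782²/48 = 611524/48 ≈ 12740.08 → 12740

12740 triangles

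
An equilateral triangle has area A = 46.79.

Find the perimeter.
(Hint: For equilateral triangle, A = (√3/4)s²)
A = (√3/4)s²  ⇒  s² = 4A/√3 = 4·46.79/√3 = 187.16/1.73205 ≈ 108.057
s ≈ √108.057 ≈ 10.395
Perimeter = 3s ≈ 3·10.395 ≈ 31.1851

Perimeter = 31.19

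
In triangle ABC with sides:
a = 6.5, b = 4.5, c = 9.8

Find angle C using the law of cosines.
c² = a² + b² − 2ab·cos(C)  ⇒  cos(C) = (a² + b² − c²)/(2ab)
cos(C) = (6.5² + 4.5² − 9.8²)/(2·6.5·4.5) = (42.25 + 20.25 − 96.04)/58.5 = -33.54/58.5 ≈ -0.573333
C = arccos(-0.573333) ≈ 124.983°

C = 125°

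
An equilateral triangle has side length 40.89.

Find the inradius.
r = Area/s with s the semi-perimeter.
Area = (√3/4)·40.89² = (√3/4)·1671.9921 ≈ 0.433013·1671.9921 ≈ 723.994
s = 3·40.89/2 = 61.335
r ≈ 723.994/61.335 ≈ 11.8039
(Equivalently r = side/(2√3) = 40.89/3.4641 ≈ 11.8039.)

r = 11.8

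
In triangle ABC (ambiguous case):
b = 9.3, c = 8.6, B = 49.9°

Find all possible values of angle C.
b/sin(B) = c/sin(C)  ⇒  sin(C) = c·sin(B)/b = 8.6·sin(49.9°)/9.3
sin(49.9°) ≈ 0.764921
sin(C) ≈ 8.6·0.764921/9.3 ≈ 6.57832/9.3 ≈ 0.707347
Candidate 1: C₁ = arcsin(0.707347) ≈ 45.0194°  →  A = 180° − 49.9° − 45.0194° ≈ 85.0806° > 0, valid
Candidate 2: C₂ = 180° − C₁ ≈ 134.981°  →  A = 180° − 49.9° − 134.981° ≈ -4.8806° ≤ 0, not a valid triangle

C = 45.02° (one solution)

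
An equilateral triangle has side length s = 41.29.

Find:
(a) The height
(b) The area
(a) The height splits the triangle into two 30-60-90 halves: h = s·√3/2 = 41.29·1.73205/2 ≈ 71.5164/2 ≈ 35.7582
(b) Area = (√3/4)·s² = (√3/4)·41.29² = (√3/4)·1704.8641 ≈ 0.433013·1704.8641 ≈ 738.228

Height = 35.76, Area = 738.2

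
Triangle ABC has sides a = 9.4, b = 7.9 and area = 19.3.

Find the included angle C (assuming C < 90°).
Area = ½·a·b·sin(C)  ⇒  sin(C) = 2·Area/(a·b) = 2·19.3/(9.4·7.9) = 38.6/74.26 ≈ 0.519795
C = arcsin(0.519795) ≈ 31.3185° (taking the acute solution since C < 90°)

C = 31.32°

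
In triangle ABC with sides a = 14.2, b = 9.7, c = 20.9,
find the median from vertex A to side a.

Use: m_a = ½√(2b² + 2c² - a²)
m_a = ½√(2·9.7² + 2·20.9² − 14.2²) = ½√(2·94.09 + 2·436.81 − 201.64) = ½√(188.18 + 873.62 − 201.64) = ½√860.16
√860.16 ≈ 29.3285, so m_a ≈ 14.6642

m_a = 14.66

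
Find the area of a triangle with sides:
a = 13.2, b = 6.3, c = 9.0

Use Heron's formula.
s = (13.2 + 6.3 + 9.0)/2 = 28.5/2 = 14.25
s − a = 1.05, s − b = 7.95, s − c = 5.25
s(s−a)(s−b)(s−c) = 14.25·1.05·7.95·5.25 ≈ 624.497
Area = √624.497 ≈ 24.9899

Area = 24.99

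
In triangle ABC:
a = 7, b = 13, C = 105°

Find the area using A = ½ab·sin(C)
A = ½·a·b·sin(C) = ½·7·13·sin(105°)
sin(105°) ≈ 0.965926
A ≈ ½·91·0.965926 = 45.5·0.965926 ≈ 43.9496

Area = 43.95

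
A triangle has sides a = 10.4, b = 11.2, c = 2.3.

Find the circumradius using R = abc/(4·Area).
First find the area with Heron's formula.
s = (10.4 + 11.2 + 2.3)/2 = 11.95
Area = √(s(s−a)(s−b)(s−c)) = √(11.95·1.55·0.75·9.65) ≈ √134.057 ≈ 11.5783
abc = 10.4·11.2·2.3 = 267.904
R = abc/(4·Area) ≈ 267.904/(4·11.5783) = 267.904/46.3131 ≈ 5.78462

R = 5.785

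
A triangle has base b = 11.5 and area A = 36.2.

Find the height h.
A = ½·b·h  ⇒  h = 2A/b = 2·36.2/11.5 = 72.4/11.5 ≈ 6.29565

h = 6.296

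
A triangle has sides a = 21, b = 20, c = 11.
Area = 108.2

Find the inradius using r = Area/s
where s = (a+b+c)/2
s = (21 + 20 + 11)/2 = 52/2 = 26
r = Area/s = 108.2/26 ≈ 4.16154

r = 4.162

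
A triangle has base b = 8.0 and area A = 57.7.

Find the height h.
A = ½·b·h  ⇒  h = 2A/b = 2·57.7/8.0 = 115.4/8.0 ≈ 14.425

h = 14.43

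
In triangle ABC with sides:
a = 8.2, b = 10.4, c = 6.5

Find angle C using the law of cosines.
c² = a² + b² − 2ab·cos(C)  ⇒  cos(C) = (a² + b² − c²)/(2ab)
cos(C) = (8.2² + 10.4² − 6.5²)/(2·8.2·10.4) = (67.24 + 108.16 − 42.25)/170.56 = 133.15/170.56 ≈ 0.780664
C = arccos(0.780664) ≈ 38.6786°

C = 38.68°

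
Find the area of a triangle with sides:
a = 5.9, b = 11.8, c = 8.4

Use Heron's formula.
s = (5.9 + 11.8 + 8.4)/2 = 26.1/2 = 13.05
s − a = 7.15, s − b = 1.25, s − c = 4.65
s(s−a)(s−b)(s−c) = 13.05·7.15·1.25·4.65 ≈ 542.35
Area = √542.35 ≈ 23.2884

Area = 23.29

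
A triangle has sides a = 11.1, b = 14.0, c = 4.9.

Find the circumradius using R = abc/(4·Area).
First find the area with Heron's formula.
s = (11.1 + 14.0 + 4.9)/2 = 15
Area = √(s(s−a)(s−b)(s−c)) = √(15·3.9·1·10.1) ≈ √590.85 ≈ 24.3074
abc = 11.1·14.0·4.9 = 761.46
R = abc/(4·Area) ≈ 761.46/(4·24.3074) = 761.46/97.2296 ≈ 7.83156

R = 7.832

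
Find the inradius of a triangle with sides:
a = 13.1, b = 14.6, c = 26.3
r = Area/s where s is the semi-perimeter.
s = (13.1 + 14.6 + 26.3)/2 = 54/2 = 27
Area = √(s(s−a)(s−b)(s−c)) = √(27·13.9·12.4·0.7) ≈ √3257.6 ≈ 57.0754
r ≈ 57.0754/27 ≈ 2.1139

r = 2.114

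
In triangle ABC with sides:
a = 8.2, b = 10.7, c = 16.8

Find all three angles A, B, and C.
Law of cosines for each angle (a² = 67.24, b² = 114.49, c² = 282.24):
cos(A) = (b² + c² − a²)/(2bc) = (114.49 + 282.24 − 67.24)/(2·10.7·16.8) = 329.49/359.52 ≈ 0.916472  ⇒  A ≈ 23.5844°
cos(B) = (a² + c² − b²)/(2ac) = (67.24 + 282.24 − 114.49)/(2·8.2·16.8) = 234.99/275.52 ≈ 0.852896  ⇒  B ≈ 31.4719°
cos(C) = (a² + b² − c²)/(2ab) = (67.24 + 114.49 − 282.24)/(2·8.2·10.7) = -100.51/175.48 ≈ -0.572772  ⇒  C ≈ 124.944°
Check: A + B + C ≈ 180°

A = 23.58°, B = 31.47°, C = 124.9°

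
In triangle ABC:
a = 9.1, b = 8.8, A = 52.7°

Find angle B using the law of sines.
a/sin(A) = b/sin(B)  ⇒  sin(B) = b·sin(A)/a = 8.8·sin(52.7°)/9.1
sin(52.7°) ≈ 0.795473
sin(B) ≈ 8.8·0.795473/9.1 ≈ 7.00017/9.1 ≈ 0.769249
B = arcsin(0.769249) ≈ 50.2865°
(Since b ≤ a we need B ≤ A, so the obtuse alternative 180° − 50.2865° ≈ 129.713° is rejected.)

B = 50.29°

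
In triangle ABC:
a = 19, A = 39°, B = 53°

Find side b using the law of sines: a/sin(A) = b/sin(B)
a/sin(A) = b/sin(B)  ⇒  b = a·sin(B)/sin(A) = 19·sin(53°)/sin(39°)
sin(53°) ≈ 0.798636, sin(39°) ≈ 0.62932
b ≈ 19·0.798636/0.62932 ≈ 15.1741/0.62932 ≈ 24.1118

b = 24.11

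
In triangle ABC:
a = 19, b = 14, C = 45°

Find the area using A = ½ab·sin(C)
A = ½·a·b·sin(C) = ½·19·14·sin(45°)
sin(45°) ≈ 0.707107
A ≈ ½·266·0.707107 = 133·0.707107 ≈ 94.0452

Area = 94.05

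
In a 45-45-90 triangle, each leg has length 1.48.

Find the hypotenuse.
In a 45-45-90 triangle the sides are in ratio 1 : 1 : √2, so hypotenuse = leg·√2.
Hypotenuse = 1.48·√2 ≈ 1.48·1.41421 ≈ 2.09304

Hypotenuse = 1.48√2 = 2.093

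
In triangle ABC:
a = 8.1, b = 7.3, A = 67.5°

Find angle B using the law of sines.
a/sin(A) = b/sin(B)  ⇒  sin(B) = b·sin(A)/a = 7.3·sin(67.5°)/8.1
sin(67.5°) ≈ 0.92388
sin(B) ≈ 7.3·0.92388/8.1 ≈ 6.74432/8.1 ≈ 0.832632
B = arcsin(0.832632) ≈ 56.3701°
(Since b ≤ a we need B ≤ A, so the obtuse alternative 180° − 56.3701° ≈ 123.63° is rejected.)

B = 56.37°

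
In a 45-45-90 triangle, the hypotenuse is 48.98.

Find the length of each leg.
In a 45-45-90 triangle hypotenuse = leg·√2, so leg = hypotenuse/√2.
Leg = 48.98/√2 ≈ 48.98/1.41421 ≈ 34.6341

Each leg = 34.63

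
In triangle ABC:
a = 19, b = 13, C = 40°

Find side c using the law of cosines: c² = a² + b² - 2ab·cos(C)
c² = 19² + 13² − 2·19·13·cos(40°)
cos(40°) ≈ 0.766044
c² ≈ 361 + 169 − 494·(0.766044) ≈ 530 − 378.426 ≈ 151.574
c ≈ √151.574 ≈ 12.3115

c = 12.31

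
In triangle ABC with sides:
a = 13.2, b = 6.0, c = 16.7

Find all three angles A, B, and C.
Law of cosines for each angle (a² = 174.24, b² = 36, c² = 278.89):
cos(A) = (b² + c² − a²)/(2bc) = (36 + 278.89 − 174.24)/(2·6.0·16.7) = 140.65/200.4 ≈ 0.701846  ⇒  A ≈ 45.4247°
cos(B) = (a² + c² − b²)/(2ac) = (174.24 + 278.89 − 36)/(2·13.2·16.7) = 417.13/440.88 ≈ 0.94613  ⇒  B ≈ 18.892°
cos(C) = (a² + b² − c²)/(2ab) = (174.24 + 36 − 278.89)/(2·13.2·6.0) = -68.65/158.4 ≈ -0.433396  ⇒  C ≈ 115.683°
Check: A + B + C ≈ 180°

A = 45.42°, B = 18.89°, C = 115.7°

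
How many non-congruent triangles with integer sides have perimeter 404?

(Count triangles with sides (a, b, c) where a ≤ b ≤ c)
Let a ≤ b ≤ c with a + b + c = 404. The only binding inequality is a + b > c, i.e. 404 − c > c, so c < 404/2; and c ≥ 404/3 since c is the largest side.
So 135 ≤ c ≤ 201. For each c, b runs from ⌈(404 − c)/2⌉ up to c (then a = 404 − b − c satisfies 1 ≤ a ≤ b automatically), giving c − ⌈(404 − c)/2⌉ + 1 choices.
Summing over c: 1 + 3 + 4 + 6 + … + 99 + 100  (67 terms, c = 135, …, 201) = 3400
Check (closed form: nearest integer to p²/48 for even p, (p+3)²/48 for odd p): 404²/48 = 163216/48 ≈ 3400.33 → 3400

3400 triangles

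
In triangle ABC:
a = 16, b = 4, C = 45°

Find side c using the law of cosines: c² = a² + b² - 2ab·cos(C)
c² = 16² + 4² − 2·16·4·cos(45°)
cos(45°) ≈ 0.707107
c² ≈ 256 + 16 − 128·(0.707107) ≈ 272 − 90.5097 ≈ 181.49
c ≈ √181.49 ≈ 13.4718

c = 13.47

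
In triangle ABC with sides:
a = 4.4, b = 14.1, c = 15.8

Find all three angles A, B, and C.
Law of cosines for each angle (a² = 19.36, b² = 198.81, c² = 249.64):
cos(A) = (b² + c² − a²)/(2bc) = (198.81 + 249.64 − 19.36)/(2·14.1·15.8) = 429.09/445.56 ≈ 0.963035  ⇒  A ≈ 15.6271°
cos(B) = (a² + c² − b²)/(2ac) = (19.36 + 249.64 − 198.81)/(2·4.4·15.8) = 70.19/139.04 ≈ 0.504819  ⇒  B ≈ 59.6807°
cos(C) = (a² + b² − c²)/(2ab) = (19.36 + 198.81 − 249.64)/(2·4.4·14.1) = -31.47/124.08 ≈ -0.253627  ⇒  C ≈ 104.692°
Check: A + B + C ≈ 180°

A = 15.63°, B = 59.68°, C = 104.7°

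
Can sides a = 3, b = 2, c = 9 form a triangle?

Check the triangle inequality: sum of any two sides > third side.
a + b vs c: 3 + 2 = 5 ≤ 9  ✗
a + c vs b: 3 + 9 = 12 > 2  ✓
b + c vs a: 2 + 9 = 11 > 3  ✓

No: 3 + 2 = 5 is not > 9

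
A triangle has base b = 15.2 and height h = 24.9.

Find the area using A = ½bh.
A = ½·b·h = ½·15.2·24.9 = ½·378.48 = 189.24

Area = 189.24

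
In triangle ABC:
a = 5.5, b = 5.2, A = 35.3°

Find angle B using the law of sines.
a/sin(A) = b/sin(B)  ⇒  sin(B) = b·sin(A)/a = 5.2·sin(35.3°)/5.5
sin(35.3°) ≈ 0.577858
sin(B) ≈ 5.2·0.577858/5.5 ≈ 3.00486/5.5 ≈ 0.546338
B = arcsin(0.546338) ≈ 33.1162°
(Since b ≤ a we need B ≤ A, so the obtuse alternative 180° − 33.1162° ≈ 146.884° is rejected.)

B = 33.12°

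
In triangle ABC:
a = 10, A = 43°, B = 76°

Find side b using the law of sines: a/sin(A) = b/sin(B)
a/sin(A) = b/sin(B)  ⇒  b = a·sin(B)/sin(A) = 10·sin(76°)/sin(43°)
sin(76°) ≈ 0.970296, sin(43°) ≈ 0.681998
b ≈ 10·0.970296/0.681998 ≈ 9.70296/0.681998 ≈ 14.2272

b = 14.23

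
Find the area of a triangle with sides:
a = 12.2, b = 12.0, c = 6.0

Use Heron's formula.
s = (12.2 + 12.0 + 6.0)/2 = 30.2/2 = 15.1
s − a = 2.9, s − b = 3.1, s − c = 9.1
s(s−a)(s−b)(s−c) = 15.1·2.9·3.1·9.1 ≈ 1235.32
Area = √1235.32 ≈ 35.1471

Area = 35.15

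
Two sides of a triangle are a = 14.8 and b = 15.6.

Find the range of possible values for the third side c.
Triangle inequality: |a − b| < c < a + b
|a − b| = |14.8 − 15.6| = 0.8
a + b = 14.8 + 15.6 = 30.4

0.8 < c < 30.4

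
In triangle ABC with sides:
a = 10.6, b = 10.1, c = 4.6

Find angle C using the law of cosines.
c² = a² + b² − 2ab·cos(C)  ⇒  cos(C) = (a² + b² − c²)/(2ab)
cos(C) = (10.6² + 10.1² − 4.6²)/(2·10.6·10.1) = (112.36 + 102.01 − 21.16)/214.12 = 193.21/214.12 ≈ 0.902344
C = arccos(0.902344) ≈ 25.532°

C = 25.53°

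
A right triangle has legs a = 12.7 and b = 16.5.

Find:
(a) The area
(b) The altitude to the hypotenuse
(a) The legs are perpendicular, so Area = ½·a·b = ½·12.7·16.5 = ½·209.55 = 104.775
(b) Hypotenuse c = √(a² + b²) = √(161.29 + 272.25) = √433.54 ≈ 20.8216
    Area = ½·c·h_c  ⇒  h_c = 2·Area/c = 209.55/20.8216 ≈ 10.0641

Area = 104.775, h_c = 10.06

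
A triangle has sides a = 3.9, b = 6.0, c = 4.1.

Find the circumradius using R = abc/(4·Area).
First find the area with Heron's formula.
s = (3.9 + 6.0 + 4.1)/2 = 7
Area = √(s(s−a)(s−b)(s−c)) = √(7·3.1·1·2.9) ≈ √62.93 ≈ 7.93284
abc = 3.9·6.0·4.1 = 95.94
R = abc/(4·Area) ≈ 95.94/(4·7.93284) = 95.94/31.7314 ≈ 3.02351

R = 3.024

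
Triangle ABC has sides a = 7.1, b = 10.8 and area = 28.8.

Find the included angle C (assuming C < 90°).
Area = ½·a·b·sin(C)  ⇒  sin(C) = 2·Area/(a·b) = 2·28.8/(7.1·10.8) = 57.6/76.68 ≈ 0.751174
C = arcsin(0.751174) ≈ 48.6922° (taking the acute solution since C < 90°)

C = 48.69°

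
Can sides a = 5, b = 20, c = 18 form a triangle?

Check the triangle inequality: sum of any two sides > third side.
a + b vs c: 5 + 20 = 25 > 18  ✓
a + c vs b: 5 + 18 = 23 > 20  ✓
b + c vs a: 20 + 18 = 38 > 5  ✓

Yes, triangle inequality satisfied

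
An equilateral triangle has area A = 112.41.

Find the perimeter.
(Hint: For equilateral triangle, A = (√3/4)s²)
A = (√3/4)s²  ⇒  s² = 4A/√3 = 4·112.41/√3 = 449.64/1.73205 ≈ 259.6
s ≈ √259.6 ≈ 16.1121
Perimeter = 3s ≈ 3·16.1121 ≈ 48.3363

Perimeter = 48.34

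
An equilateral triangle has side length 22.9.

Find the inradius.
r = Area/s with s the semi-perimeter.
Area = (√3/4)·22.9² = (√3/4)·524.41 ≈ 0.433013·524.41 ≈ 227.076
s = 3·22.9/2 = 34.35
r ≈ 227.076/34.35 ≈ 6.61066
(Equivalently r = side/(2√3) = 22.9/3.4641 ≈ 6.61066.)

r = 6.611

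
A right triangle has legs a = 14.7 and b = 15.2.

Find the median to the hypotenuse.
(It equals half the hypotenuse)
Hypotenuse c = √(a² + b²) = √(216.09 + 231.04) = √447.13 ≈ 21.1454
Median to hypotenuse = c/2 ≈ 21.1454/2 ≈ 10.5727

Median = 10.57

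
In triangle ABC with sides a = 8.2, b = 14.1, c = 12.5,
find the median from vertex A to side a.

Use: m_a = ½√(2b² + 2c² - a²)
m_a = ½√(2·14.1² + 2·12.5² − 8.2²) = ½√(2·198.81 + 2·156.25 − 67.24) = ½√(397.62 + 312.5 − 67.24) = ½√642.88
√642.88 ≈ 25.3551, so m_a ≈ 12.6775

m_a = 12.68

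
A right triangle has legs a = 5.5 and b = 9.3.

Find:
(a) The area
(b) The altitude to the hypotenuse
(a) The legs are perpendicular, so Area = ½·a·b = ½·5.5·9.3 = ½·51.15 = 25.575
(b) Hypotenuse c = √(a² + b²) = √(30.25 + 86.49) = √116.74 ≈ 10.8046
    Area = ½·c·h_c  ⇒  h_c = 2·Area/c = 51.15/10.8046 ≈ 4.73408

Area = 25.575, h_c = 4.734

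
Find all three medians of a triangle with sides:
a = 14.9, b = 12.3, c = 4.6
Median formula: m_a = ½√(2b² + 2c² − a²) (and cyclically). a² = 222.01, b² = 151.29, c² = 21.16.
m_a = ½√(2·151.29 + 2·21.16 − 222.01) = ½√122.89 ≈ ½·11.0856 ≈ 5.54279
m_b = ½√(2·222.01 + 2·21.16 − 151.29) = ½√335.05 ≈ ½·18.3044 ≈ 9.15219
m_c = ½√(2·222.01 + 2·151.29 − 21.16) = ½√725.44 ≈ ½·26.934 ≈ 13.467

m_a = 5.543, m_b = 9.152, m_c = 13.47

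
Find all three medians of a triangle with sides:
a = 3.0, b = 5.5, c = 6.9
Median formula: m_a = ½√(2b² + 2c² − a²) (and cyclically). a² = 9, b² = 30.25, c² = 47.61.
m_a = ½√(2·30.25 + 2·47.61 − 9) = ½√146.72 ≈ ½·12.1128 ≈ 6.0564
m_b = ½√(2·9 + 2·47.61 − 30.25) = ½√82.97 ≈ ½·9.10879 ≈ 4.55439
m_c = ½√(2·9 + 2·30.25 − 47.61) = ½√30.89 ≈ ½·5.55788 ≈ 2.77894

m_a = 6.056, m_b = 4.554, m_c = 2.779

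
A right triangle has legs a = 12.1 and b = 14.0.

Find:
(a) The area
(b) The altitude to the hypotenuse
(a) The legs are perpendicular, so Area = ½·a·b = ½·12.1·14.0 = ½·169.4 = 84.7
(b) Hypotenuse c = √(a² + b²) = √(146.41 + 196) = √342.41 ≈ 18.5043
    Area = ½·c·h_c  ⇒  h_c = 2·Area/c = 169.4/18.5043 ≈ 9.15462

Area = 84.7, h_c = 9.155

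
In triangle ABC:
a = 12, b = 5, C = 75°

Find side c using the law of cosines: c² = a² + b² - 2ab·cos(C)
c² = 12² + 5² − 2·12·5·cos(75°)
cos(75°) ≈ 0.258819
c² ≈ 144 + 25 − 120·(0.258819) ≈ 169 − 31.0583 ≈ 137.942
c ≈ √137.942 ≈ 11.7449

c = 11.74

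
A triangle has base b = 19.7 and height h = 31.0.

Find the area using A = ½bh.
A = ½·b·h = ½·19.7·31.0 = ½·610.7 = 305.35

Area = 305.35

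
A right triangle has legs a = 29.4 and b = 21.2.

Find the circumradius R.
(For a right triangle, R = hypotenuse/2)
Hypotenuse c = √(a² + b²) = √(864.36 + 449.44) = √1313.8 ≈ 36.2464
R = c/2 ≈ 36.2464/2 ≈ 18.1232

R = 18.12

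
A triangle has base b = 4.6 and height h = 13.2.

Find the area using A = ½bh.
A = ½·b·h = ½·4.6·13.2 = ½·60.72 = 30.36

Area = 30.36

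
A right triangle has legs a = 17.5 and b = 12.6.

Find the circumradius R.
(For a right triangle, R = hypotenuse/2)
Hypotenuse c = √(a² + b²) = √(306.25 + 158.76) = √465.01 ≈ 21.5641
R = c/2 ≈ 21.5641/2 ≈ 10.782

R = 10.78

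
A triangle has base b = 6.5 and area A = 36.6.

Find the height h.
A = ½·b·h  ⇒  h = 2A/b = 2·36.6/6.5 = 73.2/6.5 ≈ 11.2615

h = 11.26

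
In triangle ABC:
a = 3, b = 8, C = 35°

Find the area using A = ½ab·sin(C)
A = ½·a·b·sin(C) = ½·3·8·sin(35°)
sin(35°) ≈ 0.573576
A ≈ ½·24·0.573576 = 12·0.573576 ≈ 6.88292

Area = 6.883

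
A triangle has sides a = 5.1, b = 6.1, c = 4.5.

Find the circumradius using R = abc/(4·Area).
First find the area with Heron's formula.
s = (5.1 + 6.1 + 4.5)/2 = 7.85
Area = √(s(s−a)(s−b)(s−c)) = √(7.85·2.75·1.75·3.35) ≈ √126.557 ≈ 11.2497
abc = 5.1·6.1·4.5 = 139.995
R = abc/(4·Area) ≈ 139.995/(4·11.2497) = 139.995/44.999 ≈ 3.11107

R = 3.111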